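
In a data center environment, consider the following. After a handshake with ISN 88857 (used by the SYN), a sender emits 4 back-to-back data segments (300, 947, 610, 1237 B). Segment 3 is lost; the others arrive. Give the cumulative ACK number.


SYN uses sequence number 88857; first data byte = ISN + 1 = 88858.
Segment 1: SEQ = 88858, len = 300 B, covers [88858, 89157]
Segment 2: SEQ = 89158, len = 947 B, covers [89158, 90104]
Segment 3: SEQ = 90105, len = 610 B, covers [90105, 90714] [LOST]
Segment 4: SEQ = 90715, len = 1237 B, covers [90715, 91951]
In-order data received: bytes [88858, 90104] (segments 1..2).
Segment 3 missing -> gap begins at byte 90105; later segments buffered out of order.
Cumulative ACK = next expected in-order byte = 88858 + 300 + 947 = 90105

90105


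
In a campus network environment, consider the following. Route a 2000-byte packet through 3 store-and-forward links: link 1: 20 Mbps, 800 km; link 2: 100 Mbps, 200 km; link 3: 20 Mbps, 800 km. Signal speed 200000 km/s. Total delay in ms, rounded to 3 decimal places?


Packet = 2000 bytes = 16000 bits. Store-and-forward: sum (t_trans + t_prop) per link.
Link 1: t_trans = 16000/(20*10^6) s = 0.8000 ms; t_prop = 800/200000 s = 4.0000 ms; subtotal = 4.8000 ms
Link 2: t_trans = 16000/(100*10^6) s = 0.1600 ms; t_prop = 200/200000 s = 1.0000 ms; subtotal = 1.1600 ms
Link 3: t_trans = 16000/(20*10^6) s = 0.8000 ms; t_prop = 800/200000 s = 4.0000 ms; subtotal = 4.8000 ms
End-to-end = 4.8000 + 1.1600 + 4.8000 = 10.7600 ms -> 10.760 ms (3 dp)

10.760


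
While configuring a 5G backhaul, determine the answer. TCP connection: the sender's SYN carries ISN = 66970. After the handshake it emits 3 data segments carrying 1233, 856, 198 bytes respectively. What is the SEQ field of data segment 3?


The SYN occupies sequence number ISN = 66970, so the first data byte is ISN + 1 = 66971.
SEQ of data segment i = (ISN + 1) + sum of payload sizes of segments 1..i-1.
Segment 1: SEQ = 66971, payload = 1233 bytes
Segment 2: SEQ = 68204, payload = 856 bytes
Segment 3: SEQ = 69060, payload = 198 bytes
SEQ of segment 3 = 66971 + 1233 + 856 = 69060

69060


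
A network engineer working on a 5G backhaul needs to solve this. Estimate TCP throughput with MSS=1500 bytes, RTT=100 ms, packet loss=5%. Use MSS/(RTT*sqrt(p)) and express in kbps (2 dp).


Given: MSS = 1500 bytes, RTT = 100 ms, loss = 5%
RTT in seconds = 100 / 1000 = 0.1
Loss rate = 5% = 0.05
sqrt(loss) = sqrt(0.05) = 0.223606797750
Throughput (bytes/s) = 1500 / (0.1 * 0.223606797750) = 67082.0393
Throughput (kbps) = 67082.0393 * 8 / 1000 = 536.656315 -> 536.66 kbps (2 dp)

536.66


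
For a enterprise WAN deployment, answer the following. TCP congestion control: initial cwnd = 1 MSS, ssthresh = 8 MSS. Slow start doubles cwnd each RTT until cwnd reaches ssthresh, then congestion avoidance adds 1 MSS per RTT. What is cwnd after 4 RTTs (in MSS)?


RTT 0: cwnd = 1 MSS (initial)
RTT 1: cwnd = 2 MSS (slow start, doubled)
RTT 2: cwnd = 4 MSS (slow start, doubled)
RTT 3: cwnd = 8 MSS (slow start, doubled)
RTT 4: cwnd = 9 MSS (congestion avoidance, +1)

9


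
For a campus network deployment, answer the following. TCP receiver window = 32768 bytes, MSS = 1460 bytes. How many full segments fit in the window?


Given: RWND = 32768 bytes, MSS = 1460 bytes
Full segments = floor(RWND / MSS)
Full segments = floor(32768 / 1460)
Full segments = floor(22.4438) = 22

22


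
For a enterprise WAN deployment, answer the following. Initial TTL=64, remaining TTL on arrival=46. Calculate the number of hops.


Given: initial TTL = 64, received TTL = 46
Hops = initial TTL - received TTL
Hops = 64 - 46 = 18

18


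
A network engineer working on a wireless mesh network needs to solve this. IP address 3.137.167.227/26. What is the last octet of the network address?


Given: IP = 3.137.167.227, prefix = /26
Subnet mask = 255.255.255.192
Last octet of IP: 227
Last octet of mask: 192
Network last octet = 227 AND 192 = 192

192


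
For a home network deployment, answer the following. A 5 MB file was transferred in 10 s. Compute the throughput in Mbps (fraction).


Given: file = 5 MB, time = 10 s
File in Mb = 5 * 8 = 40 Mb
Throughput = 40 / 10 Mbps
Throughput = 4 Mbps

4


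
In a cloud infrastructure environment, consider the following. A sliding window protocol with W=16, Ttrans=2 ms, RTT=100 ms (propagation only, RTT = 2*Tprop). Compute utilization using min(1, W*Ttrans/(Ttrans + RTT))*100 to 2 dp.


Given: W = 16, Ttrans = 2 ms, RTT = 100 ms (= 2 * Tprop, Tprop = 50 ms)
Cycle time = Ttrans + RTT = 2 + 100 = 102 ms (first packet sent until its ACK returns)
W * Ttrans = 16 * 2 = 32 ms of sending per cycle
W * Ttrans / (Ttrans + RTT) = 32 / 102 = 0.313725
U = min(1, 0.313725) = 0.313725
U% = 31.37%

31.37


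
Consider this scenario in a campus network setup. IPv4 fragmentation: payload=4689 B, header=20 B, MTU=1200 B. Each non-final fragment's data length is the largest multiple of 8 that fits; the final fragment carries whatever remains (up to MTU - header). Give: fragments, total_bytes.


Max data per non-final fragment = floor((MTU - header)/8)*8 = floor((1200 - 20)/8)*8 = floor(1180/8)*8 = 1176 B
Final fragment needs no 8-byte alignment: it can carry up to MTU - header = 1180 B
Non-final fragments needed = ceil((payload - 1180) / 1176) = ceil(3509/1176) = ceil(2.9838) = 3
Number of fragments = 3 + 1 = 4
Fragment sizes (data): 3 * 1176 B + 1161 B (last, 1161 <= 1180 OK)
Total bytes sent = payload + n_frags * header = 4689 + 4*20 = 4689 + 80 = 4769 B

4, 4769


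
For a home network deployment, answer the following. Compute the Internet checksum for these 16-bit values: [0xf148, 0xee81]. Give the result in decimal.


Given words: [0xf148, 0xee81]
Step 1: Sum all words
Raw sum = 61768 + 61057 = 122825
Step 2: Fold carry: (57289 + 1) = 57290
One's complement = ~57290 & 0xFFFF = 8245

8245


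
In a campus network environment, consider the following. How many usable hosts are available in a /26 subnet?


Given: subnet mask /26
Host bits = 32 - 26 = 6
Total addresses = 2^6 = 64
Usable hosts = 64 - 2 (network + broadcast) = 62

62


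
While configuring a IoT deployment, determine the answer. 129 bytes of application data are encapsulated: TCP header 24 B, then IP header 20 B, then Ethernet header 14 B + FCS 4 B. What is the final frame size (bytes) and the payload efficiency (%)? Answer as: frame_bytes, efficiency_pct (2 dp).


TCP segment = 129 + 24 = 153 B
IP packet = 153 + 20 = 173 B
Ethernet frame = 173 + 14 + 4 = 191 B
Efficiency = app / frame = 129 / 191 = 0.675393 = 67.5393% -> 67.54% (2 dp)

191, 67.54


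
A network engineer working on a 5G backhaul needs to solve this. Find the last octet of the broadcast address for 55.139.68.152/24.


Given: IP = 55.139.68.152, prefix = /24
Host bits = 32 - 24 = 8
Network last octet = 152 AND mask = 0
Host part size = 2^8 - 1 = 255
Broadcast last octet = 0 OR 255 = 255

255


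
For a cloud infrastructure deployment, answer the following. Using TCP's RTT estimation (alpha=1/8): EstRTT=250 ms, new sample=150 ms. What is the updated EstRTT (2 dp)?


Given: EstRTT = 250 ms, SampleRTT = 150 ms, alpha = 1/8
New EstRTT = (1 - alpha) * EstRTT + alpha * SampleRTT
(7/8) * 250 = 218.75
(1/8) * 150 = 18.75
New EstRTT = 218.75 + 18.75 = 237.5 ms -> 237.50 ms (2 dp)

237.50


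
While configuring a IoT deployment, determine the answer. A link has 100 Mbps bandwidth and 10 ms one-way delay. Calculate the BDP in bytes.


Given: bandwidth = 100 Mbps, delay = 10 ms
BDP in bits = 100 * 10^6 * 10 / 1000
BDP in bits = 1000000
BDP in bytes = 1000000 / 8 = 125000

125000


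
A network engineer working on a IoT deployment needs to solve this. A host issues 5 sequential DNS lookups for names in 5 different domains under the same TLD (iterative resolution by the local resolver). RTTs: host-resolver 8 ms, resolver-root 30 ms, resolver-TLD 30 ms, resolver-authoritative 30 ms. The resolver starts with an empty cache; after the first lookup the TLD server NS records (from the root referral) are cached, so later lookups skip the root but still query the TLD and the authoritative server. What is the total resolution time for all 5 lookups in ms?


Lookup 1 (cold cache): local + root + TLD + auth = 8 + 30 + 30 + 30 = 98 ms
Lookups 2..5 (TLD NS cached -> skip root; new domain -> still ask TLD and auth): local + TLD + auth = 8 + 30 + 30 = 68 ms each
Remaining 4 lookups: 4 * 68 = 272 ms
Total = 98 + 272 = 370 ms

370


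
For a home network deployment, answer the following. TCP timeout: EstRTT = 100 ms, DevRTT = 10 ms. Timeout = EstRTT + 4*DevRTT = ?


Given: EstRTT = 100 ms, DevRTT = 10 ms
Timeout = EstRTT + 4 * DevRTT
4 * DevRTT = 4 * 10 = 40
Timeout = 100 + 40 = 140 ms

140


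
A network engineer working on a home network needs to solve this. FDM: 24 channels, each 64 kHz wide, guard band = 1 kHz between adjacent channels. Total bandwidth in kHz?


Given: 24 channels, 64 kHz each, guard = 1 kHz
Channel bandwidth = 24 * 64 = 1536 kHz
Guard bands = 23 gaps * 1 kHz = 23 kHz
Total = 1536 + 23 = 1559 kHz

1559


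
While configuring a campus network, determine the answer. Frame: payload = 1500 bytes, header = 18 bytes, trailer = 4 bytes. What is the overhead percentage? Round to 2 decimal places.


Given: payload = 1500 B, header = 18 B, trailer = 4 B
Overhead bytes = header + trailer = 18 + 4 = 22
Total frame = payload + overhead = 1500 + 22 = 1522
Overhead % = 22 / 1522 * 100 = 1.4455% -> 1.45% (2 dp)

1.45


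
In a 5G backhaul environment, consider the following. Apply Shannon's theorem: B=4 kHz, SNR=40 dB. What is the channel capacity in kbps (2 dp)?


Given: B = 4 kHz, SNR = 40 dB
SNR linear = 10^(40/10) = 10000
1 + SNR = 10001
log2(10001) = 13.2878566418
C = 4 * 1000 * 13.2878566418 = 53151.4266 bps
C = 53.151427 kbps -> 53.15 kbps (2 dp)

53.15


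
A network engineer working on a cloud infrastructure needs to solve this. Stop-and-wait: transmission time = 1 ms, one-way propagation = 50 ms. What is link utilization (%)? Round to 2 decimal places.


Given: Ttrans = 1 ms, Tprop = 50 ms
RTT = 2 * Tprop = 2 * 50 = 100 ms
U = Ttrans / (Ttrans + RTT)
U = 1 / (1 + 100)
U = 1 / 101 = 0.009901
U% = 0.99%

0.99


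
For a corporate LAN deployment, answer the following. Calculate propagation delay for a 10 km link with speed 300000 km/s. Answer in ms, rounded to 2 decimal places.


Given: distance = 10 km, speed = 300000 km/s
Delay = distance / speed = 10 / 300000 seconds
Delay in ms = 10 * 1000 / 300000
Delay = 0.0333 ms
Rounded to 2 dp = 0.03 ms

0.03


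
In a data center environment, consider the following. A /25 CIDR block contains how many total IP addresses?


Given: CIDR prefix /25
Host bits = 32 - 25 = 7
Total addresses = 2^7 = 128

128


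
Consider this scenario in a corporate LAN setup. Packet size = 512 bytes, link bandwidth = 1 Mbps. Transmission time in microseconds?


Given: packet = 512 bytes, bandwidth = 1 Mbps
Packet in bits = 512 * 8 = 4096 bits
Bandwidth = 1 * 10^6 = 1000000 bps
Time = 4096 / 1000000 seconds
Time in us = 4096 * 10^6 / 1000000 = 4096

4096


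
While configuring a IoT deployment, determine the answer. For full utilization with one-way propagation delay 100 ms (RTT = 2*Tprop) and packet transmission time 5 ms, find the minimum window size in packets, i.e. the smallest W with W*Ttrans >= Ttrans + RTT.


Given: Ttrans = 5 ms, RTT = 200 ms (= 2 * Tprop, Tprop = 100 ms)
Time until first ACK returns = Ttrans + RTT = 5 + 200 = 205 ms
Need W * Ttrans >= Ttrans + RTT  ->  W >= (Ttrans + RTT) / Ttrans
(Ttrans + RTT) / Ttrans = 205 / 5 = 41
W_min = ceil(41) = 41

41


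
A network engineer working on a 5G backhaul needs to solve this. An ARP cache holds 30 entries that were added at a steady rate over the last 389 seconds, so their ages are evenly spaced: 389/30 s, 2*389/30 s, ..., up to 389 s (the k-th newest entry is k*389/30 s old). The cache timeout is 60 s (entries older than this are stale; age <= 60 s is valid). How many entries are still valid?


Ages are k * 389/30 s for k = 1..30 (spacing = 12.9667 s).
Entry k is valid iff k * 389/30 <= 60 iff k <= 30 * 60 / 389 = 4.6272
n_valid = floor(4.6272) = 4
(n_stale = 30 - 4 = 26)

4


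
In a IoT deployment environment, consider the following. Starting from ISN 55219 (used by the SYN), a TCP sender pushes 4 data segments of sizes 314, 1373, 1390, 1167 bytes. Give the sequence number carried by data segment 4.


The SYN occupies sequence number ISN = 55219, so the first data byte is ISN + 1 = 55220.
SEQ of data segment i = (ISN + 1) + sum of payload sizes of segments 1..i-1.
Segment 1: SEQ = 55220, payload = 314 bytes
Segment 2: SEQ = 55534, payload = 1373 bytes
Segment 3: SEQ = 56907, payload = 1390 bytes
Segment 4: SEQ = 58297, payload = 1167 bytes
SEQ of segment 4 = 55220 + 314 + 1373 + 1390 = 58297

58297


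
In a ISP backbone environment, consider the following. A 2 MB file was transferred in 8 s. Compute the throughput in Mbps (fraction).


Given: file = 2 MB, time = 8 s
File in Mb = 2 * 8 = 16 Mb
Throughput = 16 / 8 Mbps
Throughput = 2 Mbps

2


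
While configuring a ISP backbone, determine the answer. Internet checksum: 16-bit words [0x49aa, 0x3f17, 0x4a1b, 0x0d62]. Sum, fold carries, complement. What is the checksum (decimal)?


Given words: [0x49aa, 0x3f17, 0x4a1b, 0x0d62]
Step 1: Sum all words
Raw sum = 18858 + 16151 + 18971 + 3426 = 57406
One's complement = ~57406 & 0xFFFF = 8129

8129


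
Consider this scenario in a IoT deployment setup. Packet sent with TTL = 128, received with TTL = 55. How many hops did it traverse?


Given: initial TTL = 128, received TTL = 55
Hops = initial TTL - received TTL
Hops = 128 - 55 = 73

73


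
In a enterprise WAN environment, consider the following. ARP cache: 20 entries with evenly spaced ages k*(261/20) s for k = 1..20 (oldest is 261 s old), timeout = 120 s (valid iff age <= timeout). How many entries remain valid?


Ages are k * 261/20 s for k = 1..20 (spacing = 13.0500 s).
Entry k is valid iff k * 261/20 <= 120 iff k <= 20 * 120 / 261 = 9.1954
n_valid = floor(9.1954) = 9
(n_stale = 20 - 9 = 11)

9


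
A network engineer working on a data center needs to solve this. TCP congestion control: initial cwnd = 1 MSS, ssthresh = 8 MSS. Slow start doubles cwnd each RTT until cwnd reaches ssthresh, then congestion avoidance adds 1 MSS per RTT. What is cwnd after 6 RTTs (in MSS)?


RTT 0: cwnd = 1 MSS (initial)
RTT 1: cwnd = 2 MSS (slow start, doubled)
RTT 2: cwnd = 4 MSS (slow start, doubled)
RTT 3: cwnd = 8 MSS (slow start, doubled)
RTT 4: cwnd = 9 MSS (congestion avoidance, +1)
RTT 5: cwnd = 10 MSS (congestion avoidance, +1)
RTT 6: cwnd = 11 MSS (congestion avoidance, +1)

11


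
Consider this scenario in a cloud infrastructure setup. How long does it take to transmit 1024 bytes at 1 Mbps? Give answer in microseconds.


Given: packet = 1024 bytes, bandwidth = 1 Mbps
Packet in bits = 1024 * 8 = 8192 bits
Bandwidth = 1 * 10^6 = 1000000 bps
Time = 8192 / 1000000 seconds
Time in us = 8192 * 10^6 / 1000000 = 8192

8192


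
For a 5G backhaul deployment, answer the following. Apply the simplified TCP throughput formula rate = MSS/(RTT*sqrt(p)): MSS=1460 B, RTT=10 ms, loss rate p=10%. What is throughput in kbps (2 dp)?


Given: MSS = 1460 bytes, RTT = 10 ms, loss = 10%
RTT in seconds = 10 / 1000 = 0.01
Loss rate = 10% = 0.1
sqrt(loss) = sqrt(0.1) = 0.316227766017
Throughput (bytes/s) = 1460 / (0.01 * 0.316227766017) = 461692.5384
Throughput (kbps) = 461692.5384 * 8 / 1000 = 3693.540307 -> 3693.54 kbps (2 dp)

3693.54


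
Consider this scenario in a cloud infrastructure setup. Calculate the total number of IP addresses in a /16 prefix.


Given: CIDR prefix /16
Host bits = 32 - 16 = 16
Total addresses = 2^16 = 65536

65536


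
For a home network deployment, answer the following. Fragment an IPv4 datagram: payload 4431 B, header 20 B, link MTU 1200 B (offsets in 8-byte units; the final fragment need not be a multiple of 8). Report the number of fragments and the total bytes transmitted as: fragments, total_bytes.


Max data per non-final fragment = floor((MTU - header)/8)*8 = floor((1200 - 20)/8)*8 = floor(1180/8)*8 = 1176 B
Final fragment needs no 8-byte alignment: it can carry up to MTU - header = 1180 B
Non-final fragments needed = ceil((payload - 1180) / 1176) = ceil(3251/1176) = ceil(2.7645) = 3
Number of fragments = 3 + 1 = 4
Fragment sizes (data): 3 * 1176 B + 903 B (last, 903 <= 1180 OK)
Total bytes sent = payload + n_frags * header = 4431 + 4*20 = 4431 + 80 = 4511 B

4, 4511


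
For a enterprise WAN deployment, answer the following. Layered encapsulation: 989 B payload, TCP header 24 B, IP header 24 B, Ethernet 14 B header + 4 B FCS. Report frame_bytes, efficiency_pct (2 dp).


TCP segment = 989 + 24 = 1013 B
IP packet = 1013 + 24 = 1037 B
Ethernet frame = 1037 + 14 + 4 = 1055 B
Efficiency = app / frame = 989 / 1055 = 0.937441 = 93.7441% -> 93.74% (2 dp)

1055, 93.74


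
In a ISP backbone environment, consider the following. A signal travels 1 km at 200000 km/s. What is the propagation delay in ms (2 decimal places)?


Given: distance = 1 km, speed = 200000 km/s
Delay = distance / speed = 1 / 200000 seconds
Delay in ms = 1 * 1000 / 200000
Delay = 0.0050 ms
Rounded to 2 dp = 0.01 ms

0.01


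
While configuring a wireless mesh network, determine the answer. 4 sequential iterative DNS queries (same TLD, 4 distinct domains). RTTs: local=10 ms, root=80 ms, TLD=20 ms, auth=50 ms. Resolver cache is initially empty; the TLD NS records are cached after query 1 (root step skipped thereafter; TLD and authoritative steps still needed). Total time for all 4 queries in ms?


Lookup 1 (cold cache): local + root + TLD + auth = 10 + 80 + 20 + 50 = 160 ms
Lookups 2..4 (TLD NS cached -> skip root; new domain -> still ask TLD and auth): local + TLD + auth = 10 + 20 + 50 = 80 ms each
Remaining 3 lookups: 3 * 80 = 240 ms
Total = 160 + 240 = 400 ms

400


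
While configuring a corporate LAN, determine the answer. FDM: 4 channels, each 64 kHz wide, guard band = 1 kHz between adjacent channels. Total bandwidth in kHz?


Given: 4 channels, 64 kHz each, guard = 1 kHz
Channel bandwidth = 4 * 64 = 256 kHz
Guard bands = 3 gaps * 1 kHz = 3 kHz
Total = 256 + 3 = 259 kHz

259


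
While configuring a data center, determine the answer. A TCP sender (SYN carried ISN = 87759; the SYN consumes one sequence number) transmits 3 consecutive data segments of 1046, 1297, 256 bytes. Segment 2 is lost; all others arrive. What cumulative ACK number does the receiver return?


SYN uses sequence number 87759; first data byte = ISN + 1 = 87760.
Segment 1: SEQ = 87760, len = 1046 B, covers [87760, 88805]
Segment 2: SEQ = 88806, len = 1297 B, covers [88806, 90102] [LOST]
Segment 3: SEQ = 90103, len = 256 B, covers [90103, 90358]
In-order data received: bytes [87760, 88805] (segments 1..1).
Segment 2 missing -> gap begins at byte 88806; later segments buffered out of order.
Cumulative ACK = next expected in-order byte = 87760 + 1046 = 88806

88806


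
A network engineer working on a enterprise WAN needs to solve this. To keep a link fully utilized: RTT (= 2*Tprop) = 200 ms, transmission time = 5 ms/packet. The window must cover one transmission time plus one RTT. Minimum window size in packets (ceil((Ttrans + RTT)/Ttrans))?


Given: Ttrans = 5 ms, RTT = 200 ms (= 2 * Tprop, Tprop = 100 ms)
Time until first ACK returns = Ttrans + RTT = 5 + 200 = 205 ms
Need W * Ttrans >= Ttrans + RTT  ->  W >= (Ttrans + RTT) / Ttrans
(Ttrans + RTT) / Ttrans = 205 / 5 = 41
W_min = ceil(41) = 41

41


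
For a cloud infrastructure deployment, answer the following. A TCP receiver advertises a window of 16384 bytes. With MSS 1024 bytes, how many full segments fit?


Given: RWND = 16384 bytes, MSS = 1024 bytes
Full segments = floor(RWND / MSS)
Full segments = floor(16384 / 1024)
Full segments = floor(16.0) = 16

16


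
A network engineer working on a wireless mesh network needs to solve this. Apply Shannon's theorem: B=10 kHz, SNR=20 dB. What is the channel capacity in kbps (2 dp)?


Given: B = 10 kHz, SNR = 20 dB
SNR linear = 10^(20/10) = 100
1 + SNR = 101
log2(101) = 6.6582114828
C = 10 * 1000 * 6.6582114828 = 66582.1148 bps
C = 66.582115 kbps -> 66.58 kbps (2 dp)

66.58


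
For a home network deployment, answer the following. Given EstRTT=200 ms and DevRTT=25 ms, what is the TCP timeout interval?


Given: EstRTT = 200 ms, DevRTT = 25 ms
Timeout = EstRTT + 4 * DevRTT
4 * DevRTT = 4 * 25 = 100
Timeout = 200 + 100 = 300 ms

300


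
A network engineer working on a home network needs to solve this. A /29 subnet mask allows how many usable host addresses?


Given: subnet mask /29
Host bits = 32 - 29 = 3
Total addresses = 2^3 = 8
Usable hosts = 8 - 2 (network + broadcast) = 6

6


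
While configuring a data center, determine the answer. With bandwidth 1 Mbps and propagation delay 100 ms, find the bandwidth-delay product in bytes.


Given: bandwidth = 1 Mbps, delay = 100 ms
BDP in bits = 1 * 10^6 * 100 / 1000
BDP in bits = 100000
BDP in bytes = 100000 / 8 = 12500

12500


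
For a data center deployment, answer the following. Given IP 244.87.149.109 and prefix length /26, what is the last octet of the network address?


Given: IP = 244.87.149.109, prefix = /26
Subnet mask = 255.255.255.192
Last octet of IP: 109
Last octet of mask: 192
Network last octet = 109 AND 192 = 64

64


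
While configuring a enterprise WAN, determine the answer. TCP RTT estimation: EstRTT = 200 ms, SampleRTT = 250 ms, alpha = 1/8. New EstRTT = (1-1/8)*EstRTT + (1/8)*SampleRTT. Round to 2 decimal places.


Given: EstRTT = 200 ms, SampleRTT = 250 ms, alpha = 1/8
New EstRTT = (1 - alpha) * EstRTT + alpha * SampleRTT
(7/8) * 200 = 175
(1/8) * 250 = 31.25
New EstRTT = 175 + 31.25 = 206.25 ms -> 206.25 ms (2 dp)

206.25


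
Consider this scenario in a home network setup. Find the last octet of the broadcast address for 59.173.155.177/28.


Given: IP = 59.173.155.177, prefix = /28
Host bits = 32 - 28 = 4
Network last octet = 177 AND mask = 176
Host part size = 2^4 - 1 = 15
Broadcast last octet = 176 OR 15 = 191

191


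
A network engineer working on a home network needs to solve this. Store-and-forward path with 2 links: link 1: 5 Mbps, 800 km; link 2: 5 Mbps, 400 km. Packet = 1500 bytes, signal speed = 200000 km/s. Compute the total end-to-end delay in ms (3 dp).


Packet = 1500 bytes = 12000 bits. Store-and-forward: sum (t_trans + t_prop) per link.
Link 1: t_trans = 12000/(5*10^6) s = 2.4000 ms; t_prop = 800/200000 s = 4.0000 ms; subtotal = 6.4000 ms
Link 2: t_trans = 12000/(5*10^6) s = 2.4000 ms; t_prop = 400/200000 s = 2.0000 ms; subtotal = 4.4000 ms
End-to-end = 6.4000 + 4.4000 = 10.8000 ms -> 10.800 ms (3 dp)

10.800


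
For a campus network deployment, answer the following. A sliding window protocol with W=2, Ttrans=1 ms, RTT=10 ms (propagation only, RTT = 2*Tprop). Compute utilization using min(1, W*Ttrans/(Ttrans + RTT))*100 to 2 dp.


Given: W = 2, Ttrans = 1 ms, RTT = 10 ms (= 2 * Tprop, Tprop = 5 ms)
Cycle time = Ttrans + RTT = 1 + 10 = 11 ms (first packet sent until its ACK returns)
W * Ttrans = 2 * 1 = 2 ms of sending per cycle
W * Ttrans / (Ttrans + RTT) = 2 / 11 = 0.181818
U = min(1, 0.181818) = 0.181818
U% = 18.18%

18.18


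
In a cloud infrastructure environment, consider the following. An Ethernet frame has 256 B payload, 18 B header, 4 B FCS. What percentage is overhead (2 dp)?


Given: payload = 256 B, header = 18 B, trailer = 4 B
Overhead bytes = header + trailer = 18 + 4 = 22
Total frame = payload + overhead = 256 + 22 = 278
Overhead % = 22 / 278 * 100 = 7.9137% -> 7.91% (2 dp)

7.91


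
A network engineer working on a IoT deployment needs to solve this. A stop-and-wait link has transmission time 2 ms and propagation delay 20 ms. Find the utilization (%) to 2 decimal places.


Given: Ttrans = 2 ms, Tprop = 20 ms
RTT = 2 * Tprop = 2 * 20 = 40 ms
U = Ttrans / (Ttrans + RTT)
U = 2 / (2 + 40)
U = 2 / 42 = 0.047619
U% = 4.76%

4.76


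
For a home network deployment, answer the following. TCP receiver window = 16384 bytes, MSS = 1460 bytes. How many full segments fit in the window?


Given: RWND = 16384 bytes, MSS = 1460 bytes
Full segments = floor(RWND / MSS)
Full segments = floor(16384 / 1460)
Full segments = floor(11.2219) = 11

11


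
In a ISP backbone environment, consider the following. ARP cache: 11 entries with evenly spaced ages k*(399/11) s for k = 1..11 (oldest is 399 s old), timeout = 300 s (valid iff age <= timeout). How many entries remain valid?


Ages are k * 399/11 s for k = 1..11 (spacing = 36.2727 s).
Entry k is valid iff k * 399/11 <= 300 iff k <= 11 * 300 / 399 = 8.2707
n_valid = floor(8.2707) = 8
(n_stale = 11 - 8 = 3)

8


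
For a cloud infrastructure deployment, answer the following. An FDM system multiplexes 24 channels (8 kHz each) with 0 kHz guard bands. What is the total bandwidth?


Given: 24 channels, 8 kHz each, guard = 0 kHz
Channel bandwidth = 24 * 8 = 192 kHz
Guard bands = 23 gaps * 0 kHz = 0 kHz
Total = 192 + 0 = 192 kHz

192


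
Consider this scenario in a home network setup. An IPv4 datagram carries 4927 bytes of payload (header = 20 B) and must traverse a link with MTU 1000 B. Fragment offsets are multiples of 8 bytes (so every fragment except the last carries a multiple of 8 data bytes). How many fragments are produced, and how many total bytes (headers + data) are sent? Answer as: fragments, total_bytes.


Max data per non-final fragment = floor((MTU - header)/8)*8 = floor((1000 - 20)/8)*8 = floor(980/8)*8 = 976 B
Final fragment needs no 8-byte alignment: it can carry up to MTU - header = 980 B
Non-final fragments needed = ceil((payload - 980) / 976) = ceil(3947/976) = ceil(4.0441) = 5
Number of fragments = 5 + 1 = 6
Fragment sizes (data): 5 * 976 B + 47 B (last, 47 <= 980 OK)
Total bytes sent = payload + n_frags * header = 4927 + 6*20 = 4927 + 120 = 5047 B

6, 5047


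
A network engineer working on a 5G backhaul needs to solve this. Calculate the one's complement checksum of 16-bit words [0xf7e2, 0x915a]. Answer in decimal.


Given words: [0xf7e2, 0x915a]
Step 1: Sum all words
Raw sum = 63458 + 37210 = 100668
Step 2: Fold carry: (35132 + 1) = 35133
One's complement = ~35133 & 0xFFFF = 30402

30402


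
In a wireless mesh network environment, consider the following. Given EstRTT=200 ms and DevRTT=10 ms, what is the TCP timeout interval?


Given: EstRTT = 200 ms, DevRTT = 10 ms
Timeout = EstRTT + 4 * DevRTT
4 * DevRTT = 4 * 10 = 40
Timeout = 200 + 40 = 240 ms

240


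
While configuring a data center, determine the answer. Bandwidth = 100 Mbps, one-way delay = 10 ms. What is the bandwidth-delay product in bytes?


Given: bandwidth = 100 Mbps, delay = 10 ms
BDP in bits = 100 * 10^6 * 10 / 1000
BDP in bits = 1000000
BDP in bytes = 1000000 / 8 = 125000

125000


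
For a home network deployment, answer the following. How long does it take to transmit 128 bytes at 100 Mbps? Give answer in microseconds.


Given: packet = 128 bytes, bandwidth = 100 Mbps
Packet in bits = 128 * 8 = 1024 bits
Bandwidth = 100 * 10^6 = 100000000 bps
Time = 1024 / 100000000 seconds
Time in us = 1024 * 10^6 / 100000000 = 10.24

10.24


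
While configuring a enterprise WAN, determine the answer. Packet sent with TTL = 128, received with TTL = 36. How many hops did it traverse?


Given: initial TTL = 128, received TTL = 36
Hops = initial TTL - received TTL
Hops = 128 - 36 = 92

92


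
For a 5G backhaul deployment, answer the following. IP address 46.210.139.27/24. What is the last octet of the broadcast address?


Given: IP = 46.210.139.27, prefix = /24
Host bits = 32 - 24 = 8
Network last octet = 27 AND mask = 0
Host part size = 2^8 - 1 = 255
Broadcast last octet = 0 OR 255 = 255

255


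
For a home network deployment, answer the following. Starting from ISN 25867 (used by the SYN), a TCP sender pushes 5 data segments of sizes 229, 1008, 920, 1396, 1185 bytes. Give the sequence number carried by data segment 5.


The SYN occupies sequence number ISN = 25867, so the first data byte is ISN + 1 = 25868.
SEQ of data segment i = (ISN + 1) + sum of payload sizes of segments 1..i-1.
Segment 1: SEQ = 25868, payload = 229 bytes
Segment 2: SEQ = 26097, payload = 1008 bytes
Segment 3: SEQ = 27105, payload = 920 bytes
Segment 4: SEQ = 28025, payload = 1396 bytes
Segment 5: SEQ = 29421, payload = 1185 bytes
SEQ of segment 5 = 25868 + 229 + 1008 + 920 + 1396 = 29421

29421


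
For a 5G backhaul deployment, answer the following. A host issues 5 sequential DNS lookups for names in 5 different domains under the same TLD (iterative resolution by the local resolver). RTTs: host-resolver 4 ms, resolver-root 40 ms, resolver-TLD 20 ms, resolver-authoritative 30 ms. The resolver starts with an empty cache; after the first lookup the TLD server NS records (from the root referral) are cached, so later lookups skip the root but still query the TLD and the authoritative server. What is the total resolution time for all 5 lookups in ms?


Lookup 1 (cold cache): local + root + TLD + auth = 4 + 40 + 20 + 30 = 94 ms
Lookups 2..5 (TLD NS cached -> skip root; new domain -> still ask TLD and auth): local + TLD + auth = 4 + 20 + 30 = 54 ms each
Remaining 4 lookups: 4 * 54 = 216 ms
Total = 94 + 216 = 310 ms

310


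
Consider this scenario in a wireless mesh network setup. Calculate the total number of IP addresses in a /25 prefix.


Given: CIDR prefix /25
Host bits = 32 - 25 = 7
Total addresses = 2^7 = 128

128


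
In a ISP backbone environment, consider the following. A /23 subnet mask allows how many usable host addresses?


Given: subnet mask /23
Host bits = 32 - 23 = 9
Total addresses = 2^9 = 512
Usable hosts = 512 - 2 (network + broadcast) = 510

510


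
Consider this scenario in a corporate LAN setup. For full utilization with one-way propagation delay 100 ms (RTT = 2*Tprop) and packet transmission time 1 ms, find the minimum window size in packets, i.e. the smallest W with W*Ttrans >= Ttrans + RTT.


Given: Ttrans = 1 ms, RTT = 200 ms (= 2 * Tprop, Tprop = 100 ms)
Time until first ACK returns = Ttrans + RTT = 1 + 200 = 201 ms
Need W * Ttrans >= Ttrans + RTT  ->  W >= (Ttrans + RTT) / Ttrans
(Ttrans + RTT) / Ttrans = 201 / 1 = 201
W_min = ceil(201) = 201

201


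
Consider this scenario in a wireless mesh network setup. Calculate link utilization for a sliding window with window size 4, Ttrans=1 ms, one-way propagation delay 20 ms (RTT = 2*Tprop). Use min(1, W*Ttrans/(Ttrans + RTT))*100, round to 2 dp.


Given: W = 4, Ttrans = 1 ms, RTT = 40 ms (= 2 * Tprop, Tprop = 20 ms)
Cycle time = Ttrans + RTT = 1 + 40 = 41 ms (first packet sent until its ACK returns)
W * Ttrans = 4 * 1 = 4 ms of sending per cycle
W * Ttrans / (Ttrans + RTT) = 4 / 41 = 0.097561
U = min(1, 0.097561) = 0.097561
U% = 9.76%

9.76


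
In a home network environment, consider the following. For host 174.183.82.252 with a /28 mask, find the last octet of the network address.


Given: IP = 174.183.82.252, prefix = /28
Subnet mask = 255.255.255.240
Last octet of IP: 252
Last octet of mask: 240
Network last octet = 252 AND 240 = 240

240


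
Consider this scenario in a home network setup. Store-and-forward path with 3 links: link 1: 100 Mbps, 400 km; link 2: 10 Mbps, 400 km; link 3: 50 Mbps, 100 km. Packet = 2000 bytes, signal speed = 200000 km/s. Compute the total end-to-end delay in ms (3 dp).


Packet = 2000 bytes = 16000 bits. Store-and-forward: sum (t_trans + t_prop) per link.
Link 1: t_trans = 16000/(100*10^6) s = 0.1600 ms; t_prop = 400/200000 s = 2.0000 ms; subtotal = 2.1600 ms
Link 2: t_trans = 16000/(10*10^6) s = 1.6000 ms; t_prop = 400/200000 s = 2.0000 ms; subtotal = 3.6000 ms
Link 3: t_trans = 16000/(50*10^6) s = 0.3200 ms; t_prop = 100/200000 s = 0.5000 ms; subtotal = 0.8200 ms
End-to-end = 2.1600 + 3.6000 + 0.8200 = 6.5800 ms -> 6.580 ms (3 dp)

6.580


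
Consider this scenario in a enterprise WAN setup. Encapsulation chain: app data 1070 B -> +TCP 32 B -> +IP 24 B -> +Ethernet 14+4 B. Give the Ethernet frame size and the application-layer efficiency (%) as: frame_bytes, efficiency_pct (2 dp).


TCP segment = 1070 + 32 = 1102 B
IP packet = 1102 + 24 = 1126 B
Ethernet frame = 1126 + 14 + 4 = 1144 B
Efficiency = app / frame = 1070 / 1144 = 0.935315 = 93.5315% -> 93.53% (2 dp)

1144, 93.53


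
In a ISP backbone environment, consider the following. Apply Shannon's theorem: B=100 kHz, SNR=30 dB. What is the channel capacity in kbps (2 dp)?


Given: B = 100 kHz, SNR = 30 dB
SNR linear = 10^(30/10) = 1000
1 + SNR = 1001
log2(1001) = 9.9672262588
C = 100 * 1000 * 9.9672262588 = 996722.6259 bps
C = 996.722626 kbps -> 996.72 kbps (2 dp)

996.72


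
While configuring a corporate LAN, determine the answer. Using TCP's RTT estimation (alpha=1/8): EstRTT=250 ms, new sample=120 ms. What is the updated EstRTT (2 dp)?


Given: EstRTT = 250 ms, SampleRTT = 120 ms, alpha = 1/8
New EstRTT = (1 - alpha) * EstRTT + alpha * SampleRTT
(7/8) * 250 = 218.75
(1/8) * 120 = 15
New EstRTT = 218.75 + 15 = 233.75 ms -> 233.75 ms (2 dp)

233.75


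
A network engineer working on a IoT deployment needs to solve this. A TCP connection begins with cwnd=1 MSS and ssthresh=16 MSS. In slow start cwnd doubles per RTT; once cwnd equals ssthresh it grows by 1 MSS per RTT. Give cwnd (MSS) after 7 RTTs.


RTT 0: cwnd = 1 MSS (initial)
RTT 1: cwnd = 2 MSS (slow start, doubled)
RTT 2: cwnd = 4 MSS (slow start, doubled)
RTT 3: cwnd = 8 MSS (slow start, doubled)
RTT 4: cwnd = 16 MSS (slow start, doubled)
RTT 5: cwnd = 17 MSS (congestion avoidance, +1)
RTT 6: cwnd = 18 MSS (congestion avoidance, +1)
RTT 7: cwnd = 19 MSS (congestion avoidance, +1)

19


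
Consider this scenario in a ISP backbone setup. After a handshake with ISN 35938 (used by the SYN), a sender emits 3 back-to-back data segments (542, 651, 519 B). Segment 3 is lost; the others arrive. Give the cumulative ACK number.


SYN uses sequence number 35938; first data byte = ISN + 1 = 35939.
Segment 1: SEQ = 35939, len = 542 B, covers [35939, 36480]
Segment 2: SEQ = 36481, len = 651 B, covers [36481, 37131]
Segment 3: SEQ = 37132, len = 519 B, covers [37132, 37650] [LOST]
In-order data received: bytes [35939, 37131] (segments 1..2).
Segment 3 missing -> gap begins at byte 37132.
Cumulative ACK = next expected in-order byte = 35939 + 542 + 651 = 37132

37132


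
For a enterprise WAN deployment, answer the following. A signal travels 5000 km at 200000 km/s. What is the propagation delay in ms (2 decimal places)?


Given: distance = 5000 km, speed = 200000 km/s
Delay = distance / speed = 5000 / 200000 seconds
Delay in ms = 5000 * 1000 / 200000
Delay = 25.0000 ms
Rounded to 2 dp = 25.00 ms

25.00


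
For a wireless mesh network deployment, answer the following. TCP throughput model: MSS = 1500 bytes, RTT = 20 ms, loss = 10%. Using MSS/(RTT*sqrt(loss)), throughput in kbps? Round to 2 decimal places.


Given: MSS = 1500 bytes, RTT = 20 ms, loss = 10%
RTT in seconds = 20 / 1000 = 0.02
Loss rate = 10% = 0.1
sqrt(loss) = sqrt(0.1) = 0.316227766017
Throughput (bytes/s) = 1500 / (0.02 * 0.316227766017) = 237170.8245
Throughput (kbps) = 237170.8245 * 8 / 1000 = 1897.366596 -> 1897.37 kbps (2 dp)

1897.37


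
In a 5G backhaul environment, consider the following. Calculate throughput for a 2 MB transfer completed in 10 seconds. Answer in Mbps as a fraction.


Given: file = 2 MB, time = 10 s
File in Mb = 2 * 8 = 16 Mb
Throughput = 16 / 10 Mbps
Throughput = 8/5 Mbps

8/5


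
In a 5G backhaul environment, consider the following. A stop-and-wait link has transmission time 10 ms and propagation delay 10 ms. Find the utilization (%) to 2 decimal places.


Given: Ttrans = 10 ms, Tprop = 10 ms
RTT = 2 * Tprop = 2 * 10 = 20 ms
U = Ttrans / (Ttrans + RTT)
U = 10 / (10 + 20)
U = 10 / 30 = 0.333333
U% = 33.33%

33.33


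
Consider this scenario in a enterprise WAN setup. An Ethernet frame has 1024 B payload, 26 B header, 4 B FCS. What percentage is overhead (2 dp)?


Given: payload = 1024 B, header = 26 B, trailer = 4 B
Overhead bytes = header + trailer = 26 + 4 = 30
Total frame = payload + overhead = 1024 + 30 = 1054
Overhead % = 30 / 1054 * 100 = 2.8463% -> 2.85% (2 dp)

2.85


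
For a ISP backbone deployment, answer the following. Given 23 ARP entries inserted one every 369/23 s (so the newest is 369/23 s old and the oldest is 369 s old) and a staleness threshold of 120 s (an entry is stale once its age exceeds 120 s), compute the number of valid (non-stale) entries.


Ages are k * 369/23 s for k = 1..23 (spacing = 16.0435 s).
Entry k is valid iff k * 369/23 <= 120 iff k <= 23 * 120 / 369 = 7.4797
n_valid = floor(7.4797) = 7
(n_stale = 23 - 7 = 16)

7


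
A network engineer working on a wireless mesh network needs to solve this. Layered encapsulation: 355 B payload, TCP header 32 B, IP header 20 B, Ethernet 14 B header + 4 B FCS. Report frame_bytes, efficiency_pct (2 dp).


TCP segment = 355 + 32 = 387 B
IP packet = 387 + 20 = 407 B
Ethernet frame = 407 + 14 + 4 = 425 B
Efficiency = app / frame = 355 / 425 = 0.835294 = 83.5294% -> 83.53% (2 dp)

425, 83.53


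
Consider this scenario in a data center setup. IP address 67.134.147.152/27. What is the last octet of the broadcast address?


Given: IP = 67.134.147.152, prefix = /27
Host bits = 32 - 27 = 5
Network last octet = 152 AND mask = 128
Host part size = 2^5 - 1 = 31
Broadcast last octet = 128 OR 31 = 159

159


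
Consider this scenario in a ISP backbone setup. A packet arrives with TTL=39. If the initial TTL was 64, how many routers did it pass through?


Given: initial TTL = 64, received TTL = 39
Hops = initial TTL - received TTL
Hops = 64 - 39 = 25

25


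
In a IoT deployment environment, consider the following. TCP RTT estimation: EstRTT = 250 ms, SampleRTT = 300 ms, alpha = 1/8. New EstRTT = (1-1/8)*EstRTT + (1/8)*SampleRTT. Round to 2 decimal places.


Given: EstRTT = 250 ms, SampleRTT = 300 ms, alpha = 1/8
New EstRTT = (1 - alpha) * EstRTT + alpha * SampleRTT
(7/8) * 250 = 218.75
(1/8) * 300 = 37.5
New EstRTT = 218.75 + 37.5 = 256.25 ms -> 256.25 ms (2 dp)

256.25


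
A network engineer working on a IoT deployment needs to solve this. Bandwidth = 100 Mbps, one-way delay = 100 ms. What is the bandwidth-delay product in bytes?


Given: bandwidth = 100 Mbps, delay = 100 ms
BDP in bits = 100 * 10^6 * 100 / 1000
BDP in bits = 10000000
BDP in bytes = 10000000 / 8 = 1250000

1250000


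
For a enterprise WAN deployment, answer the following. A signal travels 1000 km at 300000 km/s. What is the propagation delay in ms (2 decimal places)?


Given: distance = 1000 km, speed = 300000 km/s
Delay = distance / speed = 1000 / 300000 seconds
Delay in ms = 1000 * 1000 / 300000
Delay = 3.3333 ms
Rounded to 2 dp = 3.33 ms

3.33


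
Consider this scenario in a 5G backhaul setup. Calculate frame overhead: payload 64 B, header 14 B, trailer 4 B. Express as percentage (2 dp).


Given: payload = 64 B, header = 14 B, trailer = 4 B
Overhead bytes = header + trailer = 14 + 4 = 18
Total frame = payload + overhead = 64 + 18 = 82
Overhead % = 18 / 82 * 100 = 21.9512% -> 21.95% (2 dp)

21.95


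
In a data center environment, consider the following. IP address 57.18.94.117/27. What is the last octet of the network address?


Given: IP = 57.18.94.117, prefix = /27
Subnet mask = 255.255.255.224
Last octet of IP: 117
Last octet of mask: 224
Network last octet = 117 AND 224 = 96

96


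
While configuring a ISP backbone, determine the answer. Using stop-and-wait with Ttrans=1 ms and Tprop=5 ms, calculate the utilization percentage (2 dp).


Given: Ttrans = 1 ms, Tprop = 5 ms
RTT = 2 * Tprop = 2 * 5 = 10 ms
U = Ttrans / (Ttrans + RTT)
U = 1 / (1 + 10)
U = 1 / 11 = 0.090909
U% = 9.09%

9.09


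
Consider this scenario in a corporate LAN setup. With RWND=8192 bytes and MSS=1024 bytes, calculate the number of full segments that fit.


Given: RWND = 8192 bytes, MSS = 1024 bytes
Full segments = floor(RWND / MSS)
Full segments = floor(8192 / 1024)
Full segments = floor(8.0) = 8

8
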